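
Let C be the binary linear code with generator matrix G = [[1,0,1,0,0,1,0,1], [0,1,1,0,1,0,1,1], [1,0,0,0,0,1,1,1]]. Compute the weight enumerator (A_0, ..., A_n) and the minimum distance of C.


Weight distribution: A_0 = 1, A_2 = 1, A_3 = 1, A_4 = 2, A_5 = 3. Minimum distance d = 2.

Enumerate all 2^3 = 8 messages m ∈ F_2^3.
For each, compute codeword c = mG in F_2^8, then tally its weight.
  m = 000 → c = 00000000, weight = 0.
  m = 100 → c = 10100101, weight = 4.
  m = 010 → c = 01101011, weight = 5.
  m = 110 → c = 11001110, weight = 5.
  m = 001 → c = 10000111, weight = 4.
  m = 101 → c = 00100010, weight = 2.
  m = 011 → c = 11101100, weight = 5.
  m = 111 → c = 01001001, weight = 3.
Tally weights:
  weight 0: 1 codewords.
  weight 2: 1 codewords.
  weight 3: 1 codewords.
  weight 4: 2 codewords.
  weight 5: 3 codewords.
Minimum distance d = smallest w > 0 with A_w > 0 = 2.
Sanity: Σ A_w = 8 = 2^3 = 8 ✓.


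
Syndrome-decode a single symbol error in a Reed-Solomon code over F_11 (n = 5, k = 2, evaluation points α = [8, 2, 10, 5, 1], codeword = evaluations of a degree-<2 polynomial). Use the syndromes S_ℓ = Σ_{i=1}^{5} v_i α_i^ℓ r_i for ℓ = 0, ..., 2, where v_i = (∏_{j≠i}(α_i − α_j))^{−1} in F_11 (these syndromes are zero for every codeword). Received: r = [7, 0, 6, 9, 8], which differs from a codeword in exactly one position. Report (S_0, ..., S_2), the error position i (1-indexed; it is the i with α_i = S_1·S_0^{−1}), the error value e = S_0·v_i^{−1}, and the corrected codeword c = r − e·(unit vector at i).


S = (3, 8, 3), error at position 3, error magnitude e = 4, c = [7, 0, 2, 9, 8].

Step 1: column multipliers v_i = (∏_{j≠i}(α_i − α_j))^{−1} mod 11.
  i = 1 (α = 8): (8−2)(8−10)(8−5)(8−1) = 6·(−2)·3·7 = −252 ≡ 1, so v_1 = 1^{−1} = 1 (mod 11).
  i = 2 (α = 2): (2−8)(2−10)(2−5)(2−1) = (−6)·(−8)·(−3)·1 = −144 ≡ 10, so v_2 = 10^{−1} = 10 (mod 11).
  i = 3 (α = 10): (10−8)(10−2)(10−5)(10−1) = 2·8·5·9 = 720 ≡ 5, so v_3 = 5^{−1} = 9 (mod 11).
  i = 4 (α = 5): (5−8)(5−2)(5−10)(5−1) = (−3)·3·(−5)·4 = 180 ≡ 4, so v_4 = 4^{−1} = 3 (mod 11).
  i = 5 (α = 1): (1−8)(1−2)(1−10)(1−5) = (−7)·(−1)·(−9)·(−4) = 252 ≡ 10, so v_5 = 10^{−1} = 10 (mod 11).
  v = [1, 10, 9, 3, 10].
Step 2: syndromes of r = [7, 0, 6, 9, 8] (all sums mod 11).
  S_0 = Σ v_i r_i = 1·7 + 10·0 + 9·6 + 3·9 + 10·8 = 168 ≡ 3.
  S_1 = Σ v_i α_i r_i = 1·8·7 + 10·2·0 + 9·10·6 + 3·5·9 + 10·1·8 = 811 ≡ 8.
  α_i^2 mod 11 = [9, 4, 1, 3, 1].
  S_2 = Σ v_i α_i^2 r_i = 1·9·7 + 10·4·0 + 9·1·6 + 3·3·9 + 10·1·8 = 278 ≡ 3.
  S = (3, 8, 3) ≠ 0, so r is not a codeword (an error is present).
Step 3: locate the error. For a single error e at position i, S_ℓ = v_i·e·α_i^ℓ, so α_err = S_1/S_0.
  S_0^{−1} = 3^{−1} = 4 (mod 11), so α_err = 8·4 = 32 ≡ 10 = α_3. Error position i = 3.
  Consistency check: S_2/S_1 = 3·7 = 21 ≡ 10 = α_err ✓ (single-error assumption holds).
Step 4: error magnitude e = S_0/v_3 = S_0·∏_{j≠3}(α_3 − α_j) = 3·5 = 15 ≡ 4 (mod 11).
Step 5: correct position 3: c_3 = r_3 − e = 6 − 4 ≡ 2 (mod 11). Hence c = [7, 0, 2, 9, 8].
  Check: interpolating c through the α_i gives m(x) = 5 + 3·x (degree < 2) with m(α_i) = c_i for every i, so c is indeed a codeword.


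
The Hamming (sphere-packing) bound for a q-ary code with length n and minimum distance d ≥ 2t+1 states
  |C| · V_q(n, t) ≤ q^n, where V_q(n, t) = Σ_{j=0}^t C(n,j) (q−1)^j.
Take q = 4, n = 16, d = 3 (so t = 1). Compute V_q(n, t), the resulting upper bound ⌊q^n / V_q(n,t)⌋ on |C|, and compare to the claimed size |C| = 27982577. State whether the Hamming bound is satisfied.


V_q(n, t) = 49, q^n = 4294967296, Hamming bound = 87652393, |C| = 27982577 ≤ bound (satisfied).

Step 1: Compute V_q(n, t) = Σ_{j=0}^1 C(n, j) (q−1)^j.
  j = 0: C(16,0)·(3)^0 = 1·1 = 1.
  j = 1: C(16,1)·(3)^1 = 16·3 = 48.
  V_q(n, t) = 1 + 48 = 49.
Step 2: q^n = 4^16 = 4294967296.
Step 3: Hamming bound ⌊q^n / V_q(n,t)⌋ = ⌊4294967296/49⌋ = 87652393.
Step 4: Compare |C| = 27982577 to 87652393: satisfied.
The claimed |C| lies below the Hamming bound.


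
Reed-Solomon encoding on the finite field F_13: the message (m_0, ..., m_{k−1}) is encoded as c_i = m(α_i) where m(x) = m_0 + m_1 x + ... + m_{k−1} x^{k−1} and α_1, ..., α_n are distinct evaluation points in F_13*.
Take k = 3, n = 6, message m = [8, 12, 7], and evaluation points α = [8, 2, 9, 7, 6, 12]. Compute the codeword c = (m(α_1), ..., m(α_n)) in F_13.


c = [6, 8, 7, 6, 7, 3]

Message polynomial: m(x) = 8 + 12·x + 7·x^2 (mod 13).
For each evaluation point α_i, compute m(α_i) mod 13:
  α_1 = 8: Horner steps 7 → 3 → 6, so m(8) = 6.
  α_2 = 2: Horner steps 7 → 0 → 8, so m(2) = 8.
  α_3 = 9: Horner steps 7 → 10 → 7, so m(9) = 7.
  α_4 = 7: Horner steps 7 → 9 → 6, so m(7) = 6.
  α_5 = 6: Horner steps 7 → 2 → 7, so m(6) = 7.
  α_6 = 12: Horner steps 7 → 5 → 3, so m(12) = 3.
Codeword c = [6, 8, 7, 6, 7, 3] ∈ F_13^6.


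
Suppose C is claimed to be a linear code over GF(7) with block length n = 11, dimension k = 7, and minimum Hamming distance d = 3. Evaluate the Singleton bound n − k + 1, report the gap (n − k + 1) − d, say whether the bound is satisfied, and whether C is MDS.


Singleton RHS = n − k + 1 = 5, slack = 2, bound satisfied, not MDS.

Singleton bound: d ≤ n − k + 1.
Here n = 11, k = 7, so n − k + 1 = 5.
Given d = 3, check d ≤ 5: YES.
Slack = (n − k + 1) − d = 2.
The code is NOT MDS (slack = 2 > 0).
Description: the claimed parameters are [11, 7, 3]_7; such a code would be non-MDS.


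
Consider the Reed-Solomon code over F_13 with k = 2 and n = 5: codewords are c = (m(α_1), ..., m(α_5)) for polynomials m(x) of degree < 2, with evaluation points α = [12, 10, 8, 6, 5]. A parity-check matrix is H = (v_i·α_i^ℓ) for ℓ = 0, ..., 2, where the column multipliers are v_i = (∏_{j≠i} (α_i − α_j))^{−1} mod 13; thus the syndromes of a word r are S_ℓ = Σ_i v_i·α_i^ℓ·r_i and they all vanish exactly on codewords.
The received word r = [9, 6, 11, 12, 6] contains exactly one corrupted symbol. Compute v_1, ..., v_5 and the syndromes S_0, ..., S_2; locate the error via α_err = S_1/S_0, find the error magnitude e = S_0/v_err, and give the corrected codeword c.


S = (2, 7, 5), error at position 2, error magnitude e = 9, c = [9, 10, 11, 12, 6].

Step 1: column multipliers v_i = (∏_{j≠i}(α_i − α_j))^{−1} mod 13.
  i = 1 (α = 12): (12−10)(12−8)(12−6)(12−5) = 2·4·6·7 = 336 ≡ 11, so v_1 = 11^{−1} = 6 (mod 13).
  i = 2 (α = 10): (10−12)(10−8)(10−6)(10−5) = (−2)·2·4·5 = −80 ≡ 11, so v_2 = 11^{−1} = 6 (mod 13).
  i = 3 (α = 8): (8−12)(8−10)(8−6)(8−5) = (−4)·(−2)·2·3 = 48 ≡ 9, so v_3 = 9^{−1} = 3 (mod 13).
  i = 4 (α = 6): (6−12)(6−10)(6−8)(6−5) = (−6)·(−4)·(−2)·1 = −48 ≡ 4, so v_4 = 4^{−1} = 10 (mod 13).
  i = 5 (α = 5): (5−12)(5−10)(5−8)(5−6) = (−7)·(−5)·(−3)·(−1) = 105 ≡ 1, so v_5 = 1^{−1} = 1 (mod 13).
  v = [6, 6, 3, 10, 1].
Step 2: syndromes of r = [9, 6, 11, 12, 6] (all sums mod 13).
  S_0 = Σ v_i r_i = 6·9 + 6·6 + 3·11 + 10·12 + 1·6 = 249 ≡ 2.
  S_1 = Σ v_i α_i r_i = 6·12·9 + 6·10·6 + 3·8·11 + 10·6·12 + 1·5·6 = 2022 ≡ 7.
  α_i^2 mod 13 = [1, 9, 12, 10, 12].
  S_2 = Σ v_i α_i^2 r_i = 6·1·9 + 6·9·6 + 3·12·11 + 10·10·12 + 1·12·6 = 2046 ≡ 5.
  S = (2, 7, 5) ≠ 0, so r is not a codeword (an error is present).
Step 3: locate the error. For a single error e at position i, S_ℓ = v_i·e·α_i^ℓ, so α_err = S_1/S_0.
  S_0^{−1} = 2^{−1} = 7 (mod 13), so α_err = 7·7 = 49 ≡ 10 = α_2. Error position i = 2.
  Consistency check: S_2/S_1 = 5·2 = 10 ≡ 10 = α_err ✓ (single-error assumption holds).
Step 4: error magnitude e = S_0/v_2 = S_0·∏_{j≠2}(α_2 − α_j) = 2·11 = 22 ≡ 9 (mod 13).
Step 5: correct position 2: c_2 = r_2 − e = 6 − 9 ≡ 10 (mod 13). Hence c = [9, 10, 11, 12, 6].
  Check: interpolating c through the α_i gives m(x) = 2 + 6·x (degree < 2) with m(α_i) = c_i for every i, so c is indeed a codeword.


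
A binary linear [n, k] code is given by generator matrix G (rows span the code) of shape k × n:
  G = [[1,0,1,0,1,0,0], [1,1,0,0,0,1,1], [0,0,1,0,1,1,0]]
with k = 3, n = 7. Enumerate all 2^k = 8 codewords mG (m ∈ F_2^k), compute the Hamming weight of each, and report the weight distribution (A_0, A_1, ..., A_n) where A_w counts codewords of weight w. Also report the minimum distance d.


Weight distribution: A_0 = 1, A_2 = 2, A_3 = 2, A_4 = 1, A_5 = 2. Minimum distance d = 2.

Enumerate all 2^3 = 8 messages m ∈ F_2^3.
For each, compute codeword c = mG in F_2^7, then tally its weight.
  m = 000 → c = 0000000, weight = 0.
  m = 100 → c = 1010100, weight = 3.
  m = 010 → c = 1100011, weight = 4.
  m = 110 → c = 0110111, weight = 5.
  m = 001 → c = 0010110, weight = 3.
  m = 101 → c = 1000010, weight = 2.
  m = 011 → c = 1110101, weight = 5.
  m = 111 → c = 0100001, weight = 2.
Tally weights:
  weight 0: 1 codewords.
  weight 2: 2 codewords.
  weight 3: 2 codewords.
  weight 4: 1 codewords.
  weight 5: 2 codewords.
Minimum distance d = smallest w > 0 with A_w > 0 = 2.
Sanity: Σ A_w = 8 = 2^3 = 8 ✓.


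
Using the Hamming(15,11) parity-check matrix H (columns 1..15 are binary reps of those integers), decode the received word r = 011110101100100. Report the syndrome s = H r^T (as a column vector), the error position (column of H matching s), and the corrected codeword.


s = (1, 0, 0, 1)^T, error position = 9, corrected codeword c = 011110100100100

Compute s = H r^T mod 2 one row at a time:
  s_1 = 0 + 1 + 1 + 0 + 0 + 1 + 0 + 0 = 3 ≡ 1 (mod 2).
  s_2 = 1 + 1 + 0 + 1 + 0 + 1 + 0 + 0 = 4 ≡ 0 (mod 2).
  s_3 = 1 + 1 + 0 + 1 + 1 + 0 + 0 + 0 = 4 ≡ 0 (mod 2).
  s_4 = 0 + 1 + 1 + 1 + 1 + 0 + 1 + 0 = 5 ≡ 1 (mod 2).
s = (1, 0, 0, 1)^T — this equals column 9 of H (binary 1001), so error is at position 9.
Correct: flip bit 9 of r = 011110101100100 to get c = 011110100100100.


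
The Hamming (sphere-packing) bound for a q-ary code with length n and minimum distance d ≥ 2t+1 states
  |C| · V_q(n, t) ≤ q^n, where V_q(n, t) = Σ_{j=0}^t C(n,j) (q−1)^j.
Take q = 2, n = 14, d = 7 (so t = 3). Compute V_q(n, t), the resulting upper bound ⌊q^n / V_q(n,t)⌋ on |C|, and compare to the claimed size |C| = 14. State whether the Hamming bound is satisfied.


V_q(n, t) = 470, q^n = 16384, Hamming bound = 34, |C| = 14 ≤ bound (satisfied).

Step 1: Compute V_q(n, t) = Σ_{j=0}^3 C(n, j) (q−1)^j.
  j = 0: C(14,0)·(1)^0 = 1·1 = 1.
  j = 1: C(14,1)·(1)^1 = 14·1 = 14.
  j = 2: C(14,2)·(1)^2 = 91·1 = 91.
  j = 3: C(14,3)·(1)^3 = 364·1 = 364.
  V_q(n, t) = 1 + 14 + 91 + 364 = 470.
Step 2: q^n = 2^14 = 16384.
Step 3: Hamming bound ⌊q^n / V_q(n,t)⌋ = ⌊16384/470⌋ = 34.
Step 4: Compare |C| = 14 to 34: satisfied.
The claimed |C| lies below the Hamming bound.


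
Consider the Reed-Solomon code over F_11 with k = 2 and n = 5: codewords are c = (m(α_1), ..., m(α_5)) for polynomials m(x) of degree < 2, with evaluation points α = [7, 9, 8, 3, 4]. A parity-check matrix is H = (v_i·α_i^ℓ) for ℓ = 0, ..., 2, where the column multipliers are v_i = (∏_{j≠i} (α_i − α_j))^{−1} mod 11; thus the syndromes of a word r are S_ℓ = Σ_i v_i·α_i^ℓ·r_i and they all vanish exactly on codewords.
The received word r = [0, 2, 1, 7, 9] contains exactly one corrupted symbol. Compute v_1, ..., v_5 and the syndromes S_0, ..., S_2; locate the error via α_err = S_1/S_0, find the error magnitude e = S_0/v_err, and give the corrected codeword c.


S = (2, 8, 10), error at position 5, error magnitude e = 1, c = [0, 2, 1, 7, 8].

Step 1: column multipliers v_i = (∏_{j≠i}(α_i − α_j))^{−1} mod 11.
  i = 1 (α = 7): (7−9)(7−8)(7−3)(7−4) = (−2)·(−1)·4·3 = 24 ≡ 2, so v_1 = 2^{−1} = 6 (mod 11).
  i = 2 (α = 9): (9−7)(9−8)(9−3)(9−4) = 2·1·6·5 = 60 ≡ 5, so v_2 = 5^{−1} = 9 (mod 11).
  i = 3 (α = 8): (8−7)(8−9)(8−3)(8−4) = 1·(−1)·5·4 = −20 ≡ 2, so v_3 = 2^{−1} = 6 (mod 11).
  i = 4 (α = 3): (3−7)(3−9)(3−8)(3−4) = (−4)·(−6)·(−5)·(−1) = 120 ≡ 10, so v_4 = 10^{−1} = 10 (mod 11).
  i = 5 (α = 4): (4−7)(4−9)(4−8)(4−3) = (−3)·(−5)·(−4)·1 = −60 ≡ 6, so v_5 = 6^{−1} = 2 (mod 11).
  v = [6, 9, 6, 10, 2].
Step 2: syndromes of r = [0, 2, 1, 7, 9] (all sums mod 11).
  S_0 = Σ v_i r_i = 6·0 + 9·2 + 6·1 + 10·7 + 2·9 = 112 ≡ 2.
  S_1 = Σ v_i α_i r_i = 6·7·0 + 9·9·2 + 6·8·1 + 10·3·7 + 2·4·9 = 492 ≡ 8.
  α_i^2 mod 11 = [5, 4, 9, 9, 5].
  S_2 = Σ v_i α_i^2 r_i = 6·5·0 + 9·4·2 + 6·9·1 + 10·9·7 + 2·5·9 = 846 ≡ 10.
  S = (2, 8, 10) ≠ 0, so r is not a codeword (an error is present).
Step 3: locate the error. For a single error e at position i, S_ℓ = v_i·e·α_i^ℓ, so α_err = S_1/S_0.
  S_0^{−1} = 2^{−1} = 6 (mod 11), so α_err = 8·6 = 48 ≡ 4 = α_5. Error position i = 5.
  Consistency check: S_2/S_1 = 10·7 = 70 ≡ 4 = α_err ✓ (single-error assumption holds).
Step 4: error magnitude e = S_0/v_5 = S_0·∏_{j≠5}(α_5 − α_j) = 2·6 = 12 ≡ 1 (mod 11).
Step 5: correct position 5: c_5 = r_5 − e = 9 − 1 ≡ 8 (mod 11). Hence c = [0, 2, 1, 7, 8].
  Check: interpolating c through the α_i gives m(x) = 4 + 1·x (degree < 2) with m(α_i) = c_i for every i, so c is indeed a codeword.


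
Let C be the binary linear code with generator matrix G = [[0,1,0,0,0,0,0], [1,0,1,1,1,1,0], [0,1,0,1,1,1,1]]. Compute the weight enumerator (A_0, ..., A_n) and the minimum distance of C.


Weight distribution: A_0 = 1, A_1 = 1, A_3 = 1, A_4 = 2, A_5 = 2, A_6 = 1. Minimum distance d = 1.

Enumerate all 2^3 = 8 messages m ∈ F_2^3.
For each, compute codeword c = mG in F_2^7, then tally its weight.
  m = 000 → c = 0000000, weight = 0.
  m = 100 → c = 0100000, weight = 1.
  m = 010 → c = 1011110, weight = 5.
  m = 110 → c = 1111110, weight = 6.
  m = 001 → c = 0101111, weight = 5.
  m = 101 → c = 0001111, weight = 4.
  m = 011 → c = 1110001, weight = 4.
  m = 111 → c = 1010001, weight = 3.
Tally weights:
  weight 0: 1 codewords.
  weight 1: 1 codewords.
  weight 3: 1 codewords.
  weight 4: 2 codewords.
  weight 5: 2 codewords.
  weight 6: 1 codewords.
Minimum distance d = smallest w > 0 with A_w > 0 = 1.
Sanity: Σ A_w = 8 = 2^3 = 8 ✓.


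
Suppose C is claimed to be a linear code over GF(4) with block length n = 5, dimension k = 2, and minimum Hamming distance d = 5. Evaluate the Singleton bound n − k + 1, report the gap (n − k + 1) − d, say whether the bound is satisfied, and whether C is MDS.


Singleton RHS = n − k + 1 = 4, slack = -1, bound violated (no such code; not MDS).

Singleton bound: d ≤ n − k + 1.
Here n = 5, k = 2, so n − k + 1 = 4.
Given d = 5, check d ≤ 4: NO.
Slack = (n − k + 1) − d = -1.
The slack is negative: d = 5 exceeds n − k + 1 = 4 by 1, so the Singleton bound is violated and no linear [5, 2, 5]_4 code can exist. In particular it is not MDS (MDS requires d = n − k + 1 exactly).
Description: the claimed parameters are [5, 2, 5]_4; such a code would be impossible (violates the Singleton bound).


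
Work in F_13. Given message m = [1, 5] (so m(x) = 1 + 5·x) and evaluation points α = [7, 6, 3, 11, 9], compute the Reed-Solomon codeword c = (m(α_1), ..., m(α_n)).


c = [10, 5, 3, 4, 7]

Message polynomial: m(x) = 1 + 5·x (mod 13).
For each evaluation point α_i, compute m(α_i) mod 13:
  α_1 = 7: Horner steps 5 → 10, so m(7) = 10.
  α_2 = 6: Horner steps 5 → 5, so m(6) = 5.
  α_3 = 3: Horner steps 5 → 3, so m(3) = 3.
  α_4 = 11: Horner steps 5 → 4, so m(11) = 4.
  α_5 = 9: Horner steps 5 → 7, so m(9) = 7.
Codeword c = [10, 5, 3, 4, 7] ∈ F_13^5.


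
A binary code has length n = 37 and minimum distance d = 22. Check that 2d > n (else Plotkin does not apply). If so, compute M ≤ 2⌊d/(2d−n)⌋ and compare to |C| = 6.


Plotkin bound M ≤ 6; given |C| = 6 ≤ bound (satisfied).

Check applicability: 2d = 44, n = 37.
2d − n = 7 > 0, so Plotkin applies.
Compute d/(2d−n) = 22/7 ≈ 3.1429.
⌊d/(2d−n)⌋ = 3.
Plotkin bound: M ≤ 2·3 = 6.
Given |C| = 6, check: satisfied.
This |C| is at the Plotkin bound.


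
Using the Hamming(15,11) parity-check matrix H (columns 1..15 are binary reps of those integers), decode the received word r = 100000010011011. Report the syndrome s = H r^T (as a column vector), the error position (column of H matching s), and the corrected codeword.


s = (1, 1, 1, 1)^T, error position = 15, corrected codeword c = 100000010011010

Compute s = H r^T mod 2 one row at a time:
  s_1 = 1 + 0 + 0 + 1 + 1 + 0 + 1 + 1 = 5 ≡ 1 (mod 2).
  s_2 = 0 + 0 + 0 + 0 + 1 + 0 + 1 + 1 = 3 ≡ 1 (mod 2).
  s_3 = 0 + 0 + 0 + 0 + 0 + 1 + 1 + 1 = 3 ≡ 1 (mod 2).
  s_4 = 1 + 0 + 0 + 0 + 0 + 1 + 0 + 1 = 3 ≡ 1 (mod 2).
s = (1, 1, 1, 1)^T — this equals column 15 of H (binary 1111), so error is at position 15.
Correct: flip bit 15 of r = 100000010011011 to get c = 100000010011010.


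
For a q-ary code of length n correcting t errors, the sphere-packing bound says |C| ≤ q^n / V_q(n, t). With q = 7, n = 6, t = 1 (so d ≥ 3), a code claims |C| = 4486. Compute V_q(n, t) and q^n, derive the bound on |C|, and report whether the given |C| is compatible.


V_q(n, t) = 37, q^n = 117649, Hamming bound = 3179, |C| = 4486 > bound (violated).

Step 1: Compute V_q(n, t) = Σ_{j=0}^1 C(n, j) (q−1)^j.
  j = 0: C(6,0)·(6)^0 = 1·1 = 1.
  j = 1: C(6,1)·(6)^1 = 6·6 = 36.
  V_q(n, t) = 1 + 36 = 37.
Step 2: q^n = 7^6 = 117649.
Step 3: Hamming bound ⌊q^n / V_q(n,t)⌋ = ⌊117649/37⌋ = 3179.
Step 4: Compare |C| = 4486 to 3179: violated.
The claimed |C| lies above the Hamming bound, so no 7-ary code of length 6 with d ≥ 3 can have 4486 codewords.


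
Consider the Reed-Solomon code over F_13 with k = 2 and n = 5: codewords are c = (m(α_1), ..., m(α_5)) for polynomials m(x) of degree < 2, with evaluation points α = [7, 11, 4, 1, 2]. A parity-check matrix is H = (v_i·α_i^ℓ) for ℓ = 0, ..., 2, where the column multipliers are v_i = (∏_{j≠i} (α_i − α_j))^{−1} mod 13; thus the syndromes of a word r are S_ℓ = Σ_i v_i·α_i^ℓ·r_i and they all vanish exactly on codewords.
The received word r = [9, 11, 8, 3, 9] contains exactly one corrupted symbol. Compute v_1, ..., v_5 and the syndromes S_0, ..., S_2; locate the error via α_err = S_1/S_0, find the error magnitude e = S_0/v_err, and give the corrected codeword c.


S = (12, 6, 3), error at position 1, error magnitude e = 9, c = [0, 11, 8, 3, 9].

Step 1: column multipliers v_i = (∏_{j≠i}(α_i − α_j))^{−1} mod 13.
  i = 1 (α = 7): (7−11)(7−4)(7−1)(7−2) = (−4)·3·6·5 = −360 ≡ 4, so v_1 = 4^{−1} = 10 (mod 13).
  i = 2 (α = 11): (11−7)(11−4)(11−1)(11−2) = 4·7·10·9 = 2520 ≡ 11, so v_2 = 11^{−1} = 6 (mod 13).
  i = 3 (α = 4): (4−7)(4−11)(4−1)(4−2) = (−3)·(−7)·3·2 = 126 ≡ 9, so v_3 = 9^{−1} = 3 (mod 13).
  i = 4 (α = 1): (1−7)(1−11)(1−4)(1−2) = (−6)·(−10)·(−3)·(−1) = 180 ≡ 11, so v_4 = 11^{−1} = 6 (mod 13).
  i = 5 (α = 2): (2−7)(2−11)(2−4)(2−1) = (−5)·(−9)·(−2)·1 = −90 ≡ 1, so v_5 = 1^{−1} = 1 (mod 13).
  v = [10, 6, 3, 6, 1].
Step 2: syndromes of r = [9, 11, 8, 3, 9] (all sums mod 13).
  S_0 = Σ v_i r_i = 10·9 + 6·11 + 3·8 + 6·3 + 1·9 = 207 ≡ 12.
  S_1 = Σ v_i α_i r_i = 10·7·9 + 6·11·11 + 3·4·8 + 6·1·3 + 1·2·9 = 1488 ≡ 6.
  α_i^2 mod 13 = [10, 4, 3, 1, 4].
  S_2 = Σ v_i α_i^2 r_i = 10·10·9 + 6·4·11 + 3·3·8 + 6·1·3 + 1·4·9 = 1290 ≡ 3.
  S = (12, 6, 3) ≠ 0, so r is not a codeword (an error is present).
Step 3: locate the error. For a single error e at position i, S_ℓ = v_i·e·α_i^ℓ, so α_err = S_1/S_0.
  S_0^{−1} = 12^{−1} = 12 (mod 13), so α_err = 6·12 = 72 ≡ 7 = α_1. Error position i = 1.
  Consistency check: S_2/S_1 = 3·11 = 33 ≡ 7 = α_err ✓ (single-error assumption holds).
Step 4: error magnitude e = S_0/v_1 = S_0·∏_{j≠1}(α_1 − α_j) = 12·4 = 48 ≡ 9 (mod 13).
Step 5: correct position 1: c_1 = r_1 − e = 9 − 9 ≡ 0 (mod 13). Hence c = [0, 11, 8, 3, 9].
  Check: interpolating c through the α_i gives m(x) = 10 + 6·x (degree < 2) with m(α_i) = c_i for every i, so c is indeed a codeword.


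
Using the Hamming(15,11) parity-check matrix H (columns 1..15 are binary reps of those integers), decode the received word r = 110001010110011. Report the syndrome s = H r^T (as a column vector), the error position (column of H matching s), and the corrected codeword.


s = (1, 1, 0, 1)^T, error position = 13, corrected codeword c = 110001010110111

Compute s = H r^T mod 2 one row at a time:
  s_1 = 1 + 0 + 1 + 1 + 0 + 0 + 1 + 1 = 5 ≡ 1 (mod 2).
  s_2 = 0 + 0 + 1 + 0 + 0 + 0 + 1 + 1 = 3 ≡ 1 (mod 2).
  s_3 = 1 + 0 + 1 + 0 + 1 + 1 + 1 + 1 = 6 ≡ 0 (mod 2).
  s_4 = 1 + 0 + 0 + 0 + 0 + 1 + 0 + 1 = 3 ≡ 1 (mod 2).
s = (1, 1, 0, 1)^T — this equals column 13 of H (binary 1101), so error is at position 13.
Correct: flip bit 13 of r = 110001010110011 to get c = 110001010110111.


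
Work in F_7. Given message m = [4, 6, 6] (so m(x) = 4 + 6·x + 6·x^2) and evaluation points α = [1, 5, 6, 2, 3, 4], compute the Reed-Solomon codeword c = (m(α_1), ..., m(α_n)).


c = [2, 2, 4, 5, 6, 5]

Message polynomial: m(x) = 4 + 6·x + 6·x^2 (mod 7).
For each evaluation point α_i, compute m(α_i) mod 7:
  α_1 = 1: Horner steps 6 → 5 → 2, so m(1) = 2.
  α_2 = 5: Horner steps 6 → 1 → 2, so m(5) = 2.
  α_3 = 6: Horner steps 6 → 0 → 4, so m(6) = 4.
  α_4 = 2: Horner steps 6 → 4 → 5, so m(2) = 5.
  α_5 = 3: Horner steps 6 → 3 → 6, so m(3) = 6.
  α_6 = 4: Horner steps 6 → 2 → 5, so m(4) = 5.
Codeword c = [2, 2, 4, 5, 6, 5] ∈ F_7^6.


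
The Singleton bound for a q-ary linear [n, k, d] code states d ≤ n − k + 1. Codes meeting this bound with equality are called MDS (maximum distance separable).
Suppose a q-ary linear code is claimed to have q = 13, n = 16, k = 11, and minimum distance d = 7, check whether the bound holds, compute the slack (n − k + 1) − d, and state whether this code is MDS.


Singleton RHS = n − k + 1 = 6, slack = -1, bound violated (no such code; not MDS).

Singleton bound: d ≤ n − k + 1.
Here n = 16, k = 11, so n − k + 1 = 6.
Given d = 7, check d ≤ 6: NO.
Slack = (n − k + 1) − d = -1.
The slack is negative: d = 7 exceeds n − k + 1 = 6 by 1, so the Singleton bound is violated and no linear [16, 11, 7]_13 code can exist. In particular it is not MDS (MDS requires d = n − k + 1 exactly).
Description: the claimed parameters are [16, 11, 7]_13; such a code would be impossible (violates the Singleton bound).


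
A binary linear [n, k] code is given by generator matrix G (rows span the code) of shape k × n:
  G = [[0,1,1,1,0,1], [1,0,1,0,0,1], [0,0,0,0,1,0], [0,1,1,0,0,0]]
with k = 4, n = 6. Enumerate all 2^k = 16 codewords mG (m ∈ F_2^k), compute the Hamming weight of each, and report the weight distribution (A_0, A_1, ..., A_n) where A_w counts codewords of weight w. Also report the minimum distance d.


Weight distribution: A_0 = 1, A_1 = 1, A_2 = 2, A_3 = 6, A_4 = 5, A_5 = 1. Minimum distance d = 1.

Enumerate all 2^4 = 16 messages m ∈ F_2^4.
For each, compute codeword c = mG in F_2^6, then tally its weight.
  m = 0000 → c = 000000, weight = 0.
  m = 1000 → c = 011101, weight = 4.
  m = 0100 → c = 101001, weight = 3.
  m = 1100 → c = 110100, weight = 3.
  m = 0010 → c = 000010, weight = 1.
  m = 1010 → c = 011111, weight = 5.
  m = 0110 → c = 101011, weight = 4.
  m = 1110 → c = 110110, weight = 4.
  m = 0001 → c = 011000, weight = 2.
  m = 1001 → c = 000101, weight = 2.
  m = 0101 → c = 110001, weight = 3.
  m = 1101 → c = 101100, weight = 3.
  m = 0011 → c = 011010, weight = 3.
  m = 1011 → c = 000111, weight = 3.
  m = 0111 → c = 110011, weight = 4.
  m = 1111 → c = 101110, weight = 4.
Tally weights:
  weight 0: 1 codewords.
  weight 1: 1 codewords.
  weight 2: 2 codewords.
  weight 3: 6 codewords.
  weight 4: 5 codewords.
  weight 5: 1 codewords.
Minimum distance d = smallest w > 0 with A_w > 0 = 1.
Sanity: Σ A_w = 16 = 2^4 = 16 ✓.


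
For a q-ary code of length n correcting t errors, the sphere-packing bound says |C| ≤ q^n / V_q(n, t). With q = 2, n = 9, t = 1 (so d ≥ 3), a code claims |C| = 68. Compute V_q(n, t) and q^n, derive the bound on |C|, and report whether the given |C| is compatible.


V_q(n, t) = 10, q^n = 512, Hamming bound = 51, |C| = 68 > bound (violated).

Step 1: Compute V_q(n, t) = Σ_{j=0}^1 C(n, j) (q−1)^j.
  j = 0: C(9,0)·(1)^0 = 1·1 = 1.
  j = 1: C(9,1)·(1)^1 = 9·1 = 9.
  V_q(n, t) = 1 + 9 = 10.
Step 2: q^n = 2^9 = 512.
Step 3: Hamming bound ⌊q^n / V_q(n,t)⌋ = ⌊512/10⌋ = 51.
Step 4: Compare |C| = 68 to 51: violated.
The claimed |C| lies above the Hamming bound, so no 2-ary code of length 9 with d ≥ 3 can have 68 codewords.


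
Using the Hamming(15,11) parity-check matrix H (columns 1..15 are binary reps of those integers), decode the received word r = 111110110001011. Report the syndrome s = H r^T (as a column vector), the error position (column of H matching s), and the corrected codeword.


s = (0, 0, 1, 1)^T, error position = 3, corrected codeword c = 110110110001011

Compute s = H r^T mod 2 one row at a time:
  s_1 = 1 + 0 + 0 + 0 + 1 + 0 + 1 + 1 = 4 ≡ 0 (mod 2).
  s_2 = 1 + 1 + 0 + 1 + 1 + 0 + 1 + 1 = 6 ≡ 0 (mod 2).
  s_3 = 1 + 1 + 0 + 1 + 0 + 0 + 1 + 1 = 5 ≡ 1 (mod 2).
  s_4 = 1 + 1 + 1 + 1 + 0 + 0 + 0 + 1 = 5 ≡ 1 (mod 2).
s = (0, 0, 1, 1)^T — this equals column 3 of H (binary 0011), so error is at position 3.
Correct: flip bit 3 of r = 111110110001011 to get c = 110110110001011.


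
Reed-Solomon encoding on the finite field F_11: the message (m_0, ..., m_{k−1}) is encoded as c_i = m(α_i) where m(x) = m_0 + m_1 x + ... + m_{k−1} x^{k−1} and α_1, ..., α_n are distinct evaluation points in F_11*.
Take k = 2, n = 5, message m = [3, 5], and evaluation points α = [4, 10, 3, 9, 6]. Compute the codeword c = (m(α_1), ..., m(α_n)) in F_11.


c = [1, 9, 7, 4, 0]

Message polynomial: m(x) = 3 + 5·x (mod 11).
For each evaluation point α_i, compute m(α_i) mod 11:
  α_1 = 4: Horner steps 5 → 1, so m(4) = 1.
  α_2 = 10: Horner steps 5 → 9, so m(10) = 9.
  α_3 = 3: Horner steps 5 → 7, so m(3) = 7.
  α_4 = 9: Horner steps 5 → 4, so m(9) = 4.
  α_5 = 6: Horner steps 5 → 0, so m(6) = 0.
Codeword c = [1, 9, 7, 4, 0] ∈ F_11^5.


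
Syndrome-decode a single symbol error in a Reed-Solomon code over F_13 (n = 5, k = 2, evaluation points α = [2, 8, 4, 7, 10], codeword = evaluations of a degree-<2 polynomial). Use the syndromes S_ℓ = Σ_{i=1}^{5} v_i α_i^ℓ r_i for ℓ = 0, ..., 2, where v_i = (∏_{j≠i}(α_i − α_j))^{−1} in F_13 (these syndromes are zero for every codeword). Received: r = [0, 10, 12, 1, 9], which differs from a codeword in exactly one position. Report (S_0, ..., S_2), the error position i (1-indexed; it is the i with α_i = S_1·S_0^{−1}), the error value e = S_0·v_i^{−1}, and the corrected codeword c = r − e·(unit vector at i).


S = (6, 3, 8), error at position 4, error magnitude e = 10, c = [0, 10, 12, 4, 9].

Step 1: column multipliers v_i = (∏_{j≠i}(α_i − α_j))^{−1} mod 13.
  i = 1 (α = 2): (2−8)(2−4)(2−7)(2−10) = (−6)·(−2)·(−5)·(−8) = 480 ≡ 12, so v_1 = 12^{−1} = 12 (mod 13).
  i = 2 (α = 8): (8−2)(8−4)(8−7)(8−10) = 6·4·1·(−2) = −48 ≡ 4, so v_2 = 4^{−1} = 10 (mod 13).
  i = 3 (α = 4): (4−2)(4−8)(4−7)(4−10) = 2·(−4)·(−3)·(−6) = −144 ≡ 12, so v_3 = 12^{−1} = 12 (mod 13).
  i = 4 (α = 7): (7−2)(7−8)(7−4)(7−10) = 5·(−1)·3·(−3) = 45 ≡ 6, so v_4 = 6^{−1} = 11 (mod 13).
  i = 5 (α = 10): (10−2)(10−8)(10−4)(10−7) = 8·2·6·3 = 288 ≡ 2, so v_5 = 2^{−1} = 7 (mod 13).
  v = [12, 10, 12, 11, 7].
Step 2: syndromes of r = [0, 10, 12, 1, 9] (all sums mod 13).
  S_0 = Σ v_i r_i = 12·0 + 10·10 + 12·12 + 11·1 + 7·9 = 318 ≡ 6.
  S_1 = Σ v_i α_i r_i = 12·2·0 + 10·8·10 + 12·4·12 + 11·7·1 + 7·10·9 = 2083 ≡ 3.
  α_i^2 mod 13 = [4, 12, 3, 10, 9].
  S_2 = Σ v_i α_i^2 r_i = 12·4·0 + 10·12·10 + 12·3·12 + 11·10·1 + 7·9·9 = 2309 ≡ 8.
  S = (6, 3, 8) ≠ 0, so r is not a codeword (an error is present).
Step 3: locate the error. For a single error e at position i, S_ℓ = v_i·e·α_i^ℓ, so α_err = S_1/S_0.
  S_0^{−1} = 6^{−1} = 11 (mod 13), so α_err = 3·11 = 33 ≡ 7 = α_4. Error position i = 4.
  Consistency check: S_2/S_1 = 8·9 = 72 ≡ 7 = α_err ✓ (single-error assumption holds).
Step 4: error magnitude e = S_0/v_4 = S_0·∏_{j≠4}(α_4 − α_j) = 6·6 = 36 ≡ 10 (mod 13).
Step 5: correct position 4: c_4 = r_4 − e = 1 − 10 ≡ 4 (mod 13). Hence c = [0, 10, 12, 4, 9].
  Check: interpolating c through the α_i gives m(x) = 1 + 6·x (degree < 2) with m(α_i) = c_i for every i, so c is indeed a codeword.


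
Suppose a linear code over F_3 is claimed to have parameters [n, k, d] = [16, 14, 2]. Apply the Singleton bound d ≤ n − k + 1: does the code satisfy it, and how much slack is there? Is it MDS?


Singleton RHS = n − k + 1 = 3, slack = 1, bound satisfied, not MDS.

Singleton bound: d ≤ n − k + 1.
Here n = 16, k = 14, so n − k + 1 = 3.
Given d = 2, check d ≤ 3: YES.
Slack = (n − k + 1) − d = 1.
The code is NOT MDS (slack = 1 > 0).
Description: the claimed parameters are [16, 14, 2]_3; such a code would be non-MDS.


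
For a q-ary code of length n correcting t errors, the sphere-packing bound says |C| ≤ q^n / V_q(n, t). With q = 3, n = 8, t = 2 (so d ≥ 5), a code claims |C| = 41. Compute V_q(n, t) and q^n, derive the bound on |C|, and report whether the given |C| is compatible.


V_q(n, t) = 129, q^n = 6561, Hamming bound = 50, |C| = 41 ≤ bound (satisfied).

Step 1: Compute V_q(n, t) = Σ_{j=0}^2 C(n, j) (q−1)^j.
  j = 0: C(8,0)·(2)^0 = 1·1 = 1.
  j = 1: C(8,1)·(2)^1 = 8·2 = 16.
  j = 2: C(8,2)·(2)^2 = 28·4 = 112.
  V_q(n, t) = 1 + 16 + 112 = 129.
Step 2: q^n = 3^8 = 6561.
Step 3: Hamming bound ⌊q^n / V_q(n,t)⌋ = ⌊6561/129⌋ = 50.
Step 4: Compare |C| = 41 to 50: satisfied.
The claimed |C| lies below the Hamming bound.


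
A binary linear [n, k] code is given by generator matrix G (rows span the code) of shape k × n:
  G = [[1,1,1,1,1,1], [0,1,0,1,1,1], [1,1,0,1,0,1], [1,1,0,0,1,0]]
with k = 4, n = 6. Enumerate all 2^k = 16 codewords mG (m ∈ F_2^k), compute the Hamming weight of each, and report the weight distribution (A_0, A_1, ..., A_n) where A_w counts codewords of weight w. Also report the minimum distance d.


Weight distribution: A_0 = 1, A_1 = 1, A_2 = 3, A_3 = 6, A_4 = 3, A_5 = 1, A_6 = 1. Minimum distance d = 1.

Enumerate all 2^4 = 16 messages m ∈ F_2^4.
For each, compute codeword c = mG in F_2^6, then tally its weight.
  m = 0000 → c = 000000, weight = 0.
  m = 1000 → c = 111111, weight = 6.
  m = 0100 → c = 010111, weight = 4.
  m = 1100 → c = 101000, weight = 2.
  m = 0010 → c = 110101, weight = 4.
  m = 1010 → c = 001010, weight = 2.
  m = 0110 → c = 100010, weight = 2.
  m = 1110 → c = 011101, weight = 4.
  m = 0001 → c = 110010, weight = 3.
  m = 1001 → c = 001101, weight = 3.
  m = 0101 → c = 100101, weight = 3.
  m = 1101 → c = 011010, weight = 3.
  m = 0011 → c = 000111, weight = 3.
  m = 1011 → c = 111000, weight = 3.
  m = 0111 → c = 010000, weight = 1.
  m = 1111 → c = 101111, weight = 5.
Tally weights:
  weight 0: 1 codewords.
  weight 1: 1 codewords.
  weight 2: 3 codewords.
  weight 3: 6 codewords.
  weight 4: 3 codewords.
  weight 5: 1 codewords.
  weight 6: 1 codewords.
Minimum distance d = smallest w > 0 with A_w > 0 = 1.
Sanity: Σ A_w = 16 = 2^4 = 16 ✓.


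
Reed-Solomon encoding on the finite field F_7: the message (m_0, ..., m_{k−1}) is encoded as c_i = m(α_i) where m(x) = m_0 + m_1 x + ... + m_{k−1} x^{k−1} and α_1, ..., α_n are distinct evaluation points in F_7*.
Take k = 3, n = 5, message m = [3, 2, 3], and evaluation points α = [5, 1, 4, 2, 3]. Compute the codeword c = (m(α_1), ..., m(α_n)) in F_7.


c = [4, 1, 3, 5, 1]

Message polynomial: m(x) = 3 + 2·x + 3·x^2 (mod 7).
For each evaluation point α_i, compute m(α_i) mod 7:
  α_1 = 5: Horner steps 3 → 3 → 4, so m(5) = 4.
  α_2 = 1: Horner steps 3 → 5 → 1, so m(1) = 1.
  α_3 = 4: Horner steps 3 → 0 → 3, so m(4) = 3.
  α_4 = 2: Horner steps 3 → 1 → 5, so m(2) = 5.
  α_5 = 3: Horner steps 3 → 4 → 1, so m(3) = 1.
Codeword c = [4, 1, 3, 5, 1] ∈ F_7^5.


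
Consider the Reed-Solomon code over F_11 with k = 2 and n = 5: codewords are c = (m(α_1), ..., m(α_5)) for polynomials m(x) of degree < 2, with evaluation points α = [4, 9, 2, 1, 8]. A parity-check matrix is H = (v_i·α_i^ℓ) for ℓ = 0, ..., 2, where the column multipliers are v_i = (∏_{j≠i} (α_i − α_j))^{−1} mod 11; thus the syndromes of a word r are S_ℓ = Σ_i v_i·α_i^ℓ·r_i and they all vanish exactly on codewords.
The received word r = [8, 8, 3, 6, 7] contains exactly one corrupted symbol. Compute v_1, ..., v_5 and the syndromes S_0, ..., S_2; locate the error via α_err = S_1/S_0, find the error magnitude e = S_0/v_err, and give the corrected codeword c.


S = (3, 5, 1), error at position 2, error magnitude e = 4, c = [8, 4, 3, 6, 7].

Step 1: column multipliers v_i = (∏_{j≠i}(α_i − α_j))^{−1} mod 11.
  i = 1 (α = 4): (4−9)(4−2)(4−1)(4−8) = (−5)·2·3·(−4) = 120 ≡ 10, so v_1 = 10^{−1} = 10 (mod 11).
  i = 2 (α = 9): (9−4)(9−2)(9−1)(9−8) = 5·7·8·1 = 280 ≡ 5, so v_2 = 5^{−1} = 9 (mod 11).
  i = 3 (α = 2): (2−4)(2−9)(2−1)(2−8) = (−2)·(−7)·1·(−6) = −84 ≡ 4, so v_3 = 4^{−1} = 3 (mod 11).
  i = 4 (α = 1): (1−4)(1−9)(1−2)(1−8) = (−3)·(−8)·(−1)·(−7) = 168 ≡ 3, so v_4 = 3^{−1} = 4 (mod 11).
  i = 5 (α = 8): (8−4)(8−9)(8−2)(8−1) = 4·(−1)·6·7 = −168 ≡ 8, so v_5 = 8^{−1} = 7 (mod 11).
  v = [10, 9, 3, 4, 7].
Step 2: syndromes of r = [8, 8, 3, 6, 7] (all sums mod 11).
  S_0 = Σ v_i r_i = 10·8 + 9·8 + 3·3 + 4·6 + 7·7 = 234 ≡ 3.
  S_1 = Σ v_i α_i r_i = 10·4·8 + 9·9·8 + 3·2·3 + 4·1·6 + 7·8·7 = 1402 ≡ 5.
  α_i^2 mod 11 = [5, 4, 4, 1, 9].
  S_2 = Σ v_i α_i^2 r_i = 10·5·8 + 9·4·8 + 3·4·3 + 4·1·6 + 7·9·7 = 1189 ≡ 1.
  S = (3, 5, 1) ≠ 0, so r is not a codeword (an error is present).
Step 3: locate the error. For a single error e at position i, S_ℓ = v_i·e·α_i^ℓ, so α_err = S_1/S_0.
  S_0^{−1} = 3^{−1} = 4 (mod 11), so α_err = 5·4 = 20 ≡ 9 = α_2. Error position i = 2.
  Consistency check: S_2/S_1 = 1·9 = 9 ≡ 9 = α_err ✓ (single-error assumption holds).
Step 4: error magnitude e = S_0/v_2 = S_0·∏_{j≠2}(α_2 − α_j) = 3·5 = 15 ≡ 4 (mod 11).
Step 5: correct position 2: c_2 = r_2 − e = 8 − 4 ≡ 4 (mod 11). Hence c = [8, 4, 3, 6, 7].
  Check: interpolating c through the α_i gives m(x) = 9 + 8·x (degree < 2) with m(α_i) = c_i for every i, so c is indeed a codeword.


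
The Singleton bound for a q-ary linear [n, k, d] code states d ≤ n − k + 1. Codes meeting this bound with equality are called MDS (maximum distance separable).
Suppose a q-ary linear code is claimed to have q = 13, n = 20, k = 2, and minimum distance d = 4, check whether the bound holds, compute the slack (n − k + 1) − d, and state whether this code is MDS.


Singleton RHS = n − k + 1 = 19, slack = 15, bound satisfied, not MDS.

Singleton bound: d ≤ n − k + 1.
Here n = 20, k = 2, so n − k + 1 = 19.
Given d = 4, check d ≤ 19: YES.
Slack = (n − k + 1) − d = 15.
The code is NOT MDS (slack = 15 > 0).
Description: the claimed parameters are [20, 2, 4]_13; such a code would be non-MDS.


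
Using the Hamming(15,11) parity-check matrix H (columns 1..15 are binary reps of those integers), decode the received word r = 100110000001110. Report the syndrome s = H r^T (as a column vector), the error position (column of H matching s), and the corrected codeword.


s = (1, 1, 1, 1)^T, error position = 15, corrected codeword c = 100110000001111

Compute s = H r^T mod 2 one row at a time:
  s_1 = 0 + 0 + 0 + 0 + 1 + 1 + 1 + 0 = 3 ≡ 1 (mod 2).
  s_2 = 1 + 1 + 0 + 0 + 1 + 1 + 1 + 0 = 5 ≡ 1 (mod 2).
  s_3 = 0 + 0 + 0 + 0 + 0 + 0 + 1 + 0 = 1 ≡ 1 (mod 2).
  s_4 = 1 + 0 + 1 + 0 + 0 + 0 + 1 + 0 = 3 ≡ 1 (mod 2).
s = (1, 1, 1, 1)^T — this equals column 15 of H (binary 1111), so error is at position 15.
Correct: flip bit 15 of r = 100110000001110 to get c = 100110000001111.


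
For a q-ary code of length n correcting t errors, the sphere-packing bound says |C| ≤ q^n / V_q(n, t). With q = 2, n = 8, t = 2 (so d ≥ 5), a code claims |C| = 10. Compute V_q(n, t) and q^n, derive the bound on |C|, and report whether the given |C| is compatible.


V_q(n, t) = 37, q^n = 256, Hamming bound = 6, |C| = 10 > bound (violated).

Step 1: Compute V_q(n, t) = Σ_{j=0}^2 C(n, j) (q−1)^j.
  j = 0: C(8,0)·(1)^0 = 1·1 = 1.
  j = 1: C(8,1)·(1)^1 = 8·1 = 8.
  j = 2: C(8,2)·(1)^2 = 28·1 = 28.
  V_q(n, t) = 1 + 8 + 28 = 37.
Step 2: q^n = 2^8 = 256.
Step 3: Hamming bound ⌊q^n / V_q(n,t)⌋ = ⌊256/37⌋ = 6.
Step 4: Compare |C| = 10 to 6: violated.
The claimed |C| lies above the Hamming bound, so no 2-ary code of length 8 with d ≥ 5 can have 10 codewords.


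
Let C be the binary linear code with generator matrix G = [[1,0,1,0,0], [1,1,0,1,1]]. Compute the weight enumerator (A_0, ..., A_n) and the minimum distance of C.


Weight distribution: A_0 = 1, A_2 = 1, A_4 = 2. Minimum distance d = 2.

Enumerate all 2^2 = 4 messages m ∈ F_2^2.
For each, compute codeword c = mG in F_2^5, then tally its weight.
  m = 00 → c = 00000, weight = 0.
  m = 10 → c = 10100, weight = 2.
  m = 01 → c = 11011, weight = 4.
  m = 11 → c = 01111, weight = 4.
Tally weights:
  weight 0: 1 codewords.
  weight 2: 1 codewords.
  weight 4: 2 codewords.
Minimum distance d = smallest w > 0 with A_w > 0 = 2.
Sanity: Σ A_w = 4 = 2^2 = 4 ✓.


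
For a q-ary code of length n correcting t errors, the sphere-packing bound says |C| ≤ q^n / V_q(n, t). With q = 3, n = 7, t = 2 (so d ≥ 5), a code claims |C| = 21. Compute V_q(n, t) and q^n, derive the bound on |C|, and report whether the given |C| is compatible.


V_q(n, t) = 99, q^n = 2187, Hamming bound = 22, |C| = 21 ≤ bound (satisfied).

Step 1: Compute V_q(n, t) = Σ_{j=0}^2 C(n, j) (q−1)^j.
  j = 0: C(7,0)·(2)^0 = 1·1 = 1.
  j = 1: C(7,1)·(2)^1 = 7·2 = 14.
  j = 2: C(7,2)·(2)^2 = 21·4 = 84.
  V_q(n, t) = 1 + 14 + 84 = 99.
Step 2: q^n = 3^7 = 2187.
Step 3: Hamming bound ⌊q^n / V_q(n,t)⌋ = ⌊2187/99⌋ = 22.
Step 4: Compare |C| = 21 to 22: satisfied.
The claimed |C| lies below the Hamming bound.


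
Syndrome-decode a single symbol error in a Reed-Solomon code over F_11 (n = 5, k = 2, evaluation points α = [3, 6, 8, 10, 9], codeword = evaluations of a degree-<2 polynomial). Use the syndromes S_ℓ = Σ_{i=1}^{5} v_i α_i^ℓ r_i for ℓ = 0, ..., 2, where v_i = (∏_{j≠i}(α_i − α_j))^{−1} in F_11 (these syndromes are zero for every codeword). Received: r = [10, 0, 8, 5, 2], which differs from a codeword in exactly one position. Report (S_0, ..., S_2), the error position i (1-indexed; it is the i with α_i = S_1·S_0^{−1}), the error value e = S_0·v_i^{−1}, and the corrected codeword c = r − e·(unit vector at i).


S = (3, 5, 1), error at position 5, error magnitude e = 1, c = [10, 0, 8, 5, 1].

Step 1: column multipliers v_i = (∏_{j≠i}(α_i − α_j))^{−1} mod 11.
  i = 1 (α = 3): (3−6)(3−8)(3−10)(3−9) = (−3)·(−5)·(−7)·(−6) = 630 ≡ 3, so v_1 = 3^{−1} = 4 (mod 11).
  i = 2 (α = 6): (6−3)(6−8)(6−10)(6−9) = 3·(−2)·(−4)·(−3) = −72 ≡ 5, so v_2 = 5^{−1} = 9 (mod 11).
  i = 3 (α = 8): (8−3)(8−6)(8−10)(8−9) = 5·2·(−2)·(−1) = 20 ≡ 9, so v_3 = 9^{−1} = 5 (mod 11).
  i = 4 (α = 10): (10−3)(10−6)(10−8)(10−9) = 7·4·2·1 = 56 ≡ 1, so v_4 = 1^{−1} = 1 (mod 11).
  i = 5 (α = 9): (9−3)(9−6)(9−8)(9−10) = 6·3·1·(−1) = −18 ≡ 4, so v_5 = 4^{−1} = 3 (mod 11).
  v = [4, 9, 5, 1, 3].
Step 2: syndromes of r = [10, 0, 8, 5, 2] (all sums mod 11).
  S_0 = Σ v_i r_i = 4·10 + 9·0 + 5·8 + 1·5 + 3·2 = 91 ≡ 3.
  S_1 = Σ v_i α_i r_i = 4·3·10 + 9·6·0 + 5·8·8 + 1·10·5 + 3·9·2 = 544 ≡ 5.
  α_i^2 mod 11 = [9, 3, 9, 1, 4].
  S_2 = Σ v_i α_i^2 r_i = 4·9·10 + 9·3·0 + 5·9·8 + 1·1·5 + 3·4·2 = 749 ≡ 1.
  S = (3, 5, 1) ≠ 0, so r is not a codeword (an error is present).
Step 3: locate the error. For a single error e at position i, S_ℓ = v_i·e·α_i^ℓ, so α_err = S_1/S_0.
  S_0^{−1} = 3^{−1} = 4 (mod 11), so α_err = 5·4 = 20 ≡ 9 = α_5. Error position i = 5.
  Consistency check: S_2/S_1 = 1·9 = 9 ≡ 9 = α_err ✓ (single-error assumption holds).
Step 4: error magnitude e = S_0/v_5 = S_0·∏_{j≠5}(α_5 − α_j) = 3·4 = 12 ≡ 1 (mod 11).
Step 5: correct position 5: c_5 = r_5 − e = 2 − 1 ≡ 1 (mod 11). Hence c = [10, 0, 8, 5, 1].
  Check: interpolating c through the α_i gives m(x) = 9 + 4·x (degree < 2) with m(α_i) = c_i for every i, so c is indeed a codeword.
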